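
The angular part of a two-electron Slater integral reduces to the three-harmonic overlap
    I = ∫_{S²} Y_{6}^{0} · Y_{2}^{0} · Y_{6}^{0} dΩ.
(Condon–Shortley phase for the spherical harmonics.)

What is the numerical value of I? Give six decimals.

0.160563

Rules hold: Σm=0, L=14 even, 4≤6≤8.
N = 13·5·13 = 845
Δ = 2!·10!·2!/15! = 1/90090
Racah Σ t=0..2: t=0:+1/69120 t=1:−1/14400 t=2:+1/69120 = -7/172800
⇒ 3j(6 2 6; 0 0 0)² = 14/715, sgn -1
(m-triple is (0,0,0) — same symbol as above.)
4πI² = N·(3j₀)²·(3jₘ)² = 196/605
I = +1·√(0.323967/4π) = 0.16056298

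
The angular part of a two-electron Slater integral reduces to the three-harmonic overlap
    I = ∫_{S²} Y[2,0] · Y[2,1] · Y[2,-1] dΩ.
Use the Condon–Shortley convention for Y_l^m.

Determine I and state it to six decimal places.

m-sum 0 ✓  L=6 even ✓  0≤2≤4 ✓
Π(2lᵢ+1) = 5×5×5 = 125
triangle coeff Δ(2,2,2) = 1/630
Σ_t [0,2]: t=0:+1/8 t=1:−1/1 t=2:+1/8 = -3/4
(3j)²=2/35 [(2 2 2; 0 0 0)], sign=-1
Σ_t [1,2]: t=1:−1/2 t=2:+1/4 = -1/4
(3j)²=1/70 [(2 2 2; 0 1 -1)], sign=+1
⇒ 4πI² = 5/49
I = (-1)√(5/49/(4π)) = -0.09011188

-0.090112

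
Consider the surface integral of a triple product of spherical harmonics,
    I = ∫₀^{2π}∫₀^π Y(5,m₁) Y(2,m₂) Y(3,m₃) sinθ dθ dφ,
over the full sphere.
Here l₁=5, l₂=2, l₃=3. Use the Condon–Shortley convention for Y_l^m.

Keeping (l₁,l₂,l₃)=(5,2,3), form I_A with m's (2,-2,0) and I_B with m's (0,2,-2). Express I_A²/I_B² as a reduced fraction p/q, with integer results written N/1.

Same 5,2,3: normalisation and zero-m 3j drop out of the ratio.
A: Δ: 4! 6! 0! / 11! → 1/2310; sum: t=0:+1/864 = 1/864; 3j²(5 2 3; 2 -2 0) = Δ·Π!·Σ² = 1/66  (sign -1)
B: Δ: 4! 6! 0! / 11! → 1/2310; sum: t=4:+1/2880 = 1/2880; 3j²(5 2 3; 0 2 -2) = Δ·Π!·Σ² = 1/462  (sign -1)
I_A²/I_B² = (1/66)/(1/462) = 7/1

7/1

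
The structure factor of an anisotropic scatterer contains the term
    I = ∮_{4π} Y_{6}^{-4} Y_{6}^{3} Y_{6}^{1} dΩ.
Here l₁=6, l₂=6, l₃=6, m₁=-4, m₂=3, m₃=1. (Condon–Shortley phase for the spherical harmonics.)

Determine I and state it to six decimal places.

m-sum 0 ✓  L=18 even ✓  0≤6≤12 ✓
Π(2lᵢ+1) = 13×13×13 = 2197
triangle coeff Δ(6,6,6) = 1/325909584
Σ_t [0,6]: t=0:+1/373248000 t=1:−1/1728000 t=2:+1/110592 t=3:−1/46656 t=4:+1/110592 t=5:−1/1728000 t=6:+1/373248000 = -7/1555200
(3j)²=400/46189 [(6 6 6; 0 0 0)], sign=-1
Σ_t [4,6]: t=4:+1/4147200 t=5:−1/691200 t=6:+1/1244160 = -1/2488320
(3j)²=875/184756 [(6 6 6; -4 3 1)], sign=+1
⇒ 4πI² = 1137500/12623809
I = (-1)√(1137500/12623809/(4π)) = -0.08467897

-0.084679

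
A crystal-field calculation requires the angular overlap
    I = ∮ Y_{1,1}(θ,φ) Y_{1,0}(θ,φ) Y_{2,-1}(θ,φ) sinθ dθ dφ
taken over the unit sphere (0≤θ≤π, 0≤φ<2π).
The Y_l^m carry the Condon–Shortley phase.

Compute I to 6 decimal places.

-0.218510

m-sum 0 ✓  L=4 even ✓  0≤2≤2 ✓
Π(2lᵢ+1) = 3×3×5 = 45
triangle coeff Δ(1,1,2) = 1/30
Σ_t [0,0]: t=0:+1/1 = 1/1
(3j)²=2/15 [(1 1 2; 0 0 0)], sign=+1
Σ_t [0,0]: t=0:+1/2 = 1/2
(3j)²=1/10 [(1 1 2; 1 0 -1)], sign=-1
⇒ 4πI² = 3/5
I = (-1)√(3/5/(4π)) = -0.21850969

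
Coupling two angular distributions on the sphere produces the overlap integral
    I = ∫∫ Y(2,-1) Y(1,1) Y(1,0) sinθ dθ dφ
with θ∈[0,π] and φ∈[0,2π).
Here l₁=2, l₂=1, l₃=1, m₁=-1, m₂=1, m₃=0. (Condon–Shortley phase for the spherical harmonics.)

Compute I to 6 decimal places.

Checks pass: Σm=0; 4 even; l₃=1∈[1,3].
(2·2+1)(2·1+1)(2·1+1) = 45
Δ: 2! 2! 0! / 5! → 1/30
sum: t=1:−1/1 = -1/1
3j²(2 1 1; 0 0 0) = Δ·Π!·Σ² = 2/15  (sign +1)
sum: t=2:+1/2 = 1/2
3j²(2 1 1; -1 1 0) = Δ·Π!·Σ² = 1/10  (sign -1)
combine: 4πI² = 45·2/15·1/10 = 3/5
take √, sign -1: I = -0.21850969

-0.218510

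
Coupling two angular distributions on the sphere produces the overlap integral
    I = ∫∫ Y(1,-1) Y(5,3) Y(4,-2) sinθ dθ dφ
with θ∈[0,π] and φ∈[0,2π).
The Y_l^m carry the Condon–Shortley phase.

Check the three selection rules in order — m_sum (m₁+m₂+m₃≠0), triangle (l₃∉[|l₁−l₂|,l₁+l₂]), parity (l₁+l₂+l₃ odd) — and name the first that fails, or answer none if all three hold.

none

m₁+m₂+m₃ = -1 + 3 − 2 = 0  ✓
triangle: |1−5|=4 ≤ l₃=4 ≤ 1+5=6  ✓
parity: l₁+l₂+l₃ = 10 is even  ✓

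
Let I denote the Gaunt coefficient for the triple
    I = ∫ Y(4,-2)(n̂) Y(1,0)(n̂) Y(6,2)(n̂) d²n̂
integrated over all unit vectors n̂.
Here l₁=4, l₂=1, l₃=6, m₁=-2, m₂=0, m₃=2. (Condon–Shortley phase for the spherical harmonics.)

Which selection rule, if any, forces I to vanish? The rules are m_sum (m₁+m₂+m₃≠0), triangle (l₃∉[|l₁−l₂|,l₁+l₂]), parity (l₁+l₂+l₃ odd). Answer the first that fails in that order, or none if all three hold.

m₁+m₂+m₃ = -2 + 0 + 2 = 0  ✓
triangle: |4−1|=3 ≤ l₃=6 ≤ 4+1=5  ✗
parity: l₁+l₂+l₃ = 11 is odd

triangle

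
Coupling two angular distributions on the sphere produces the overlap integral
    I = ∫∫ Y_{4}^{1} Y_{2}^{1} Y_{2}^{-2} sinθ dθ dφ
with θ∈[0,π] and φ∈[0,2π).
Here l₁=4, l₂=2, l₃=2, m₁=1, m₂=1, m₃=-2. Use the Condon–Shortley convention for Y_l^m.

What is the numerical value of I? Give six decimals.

-0.090112

m-sum 0 ✓  L=8 even ✓  2≤2≤6 ✓
Π(2lᵢ+1) = 9×5×5 = 225
triangle coeff Δ(4,2,2) = 1/630
Σ_t [2,2]: t=2:+1/16 = 1/16
(3j)²=2/35 [(4 2 2; 0 0 0)], sign=+1
Σ_t [3,3]: t=3:−1/144 = -1/144
(3j)²=1/126 [(4 2 2; 1 1 -2)], sign=-1
⇒ 4πI² = 5/49
I = (-1)√(5/49/(4π)) = -0.09011188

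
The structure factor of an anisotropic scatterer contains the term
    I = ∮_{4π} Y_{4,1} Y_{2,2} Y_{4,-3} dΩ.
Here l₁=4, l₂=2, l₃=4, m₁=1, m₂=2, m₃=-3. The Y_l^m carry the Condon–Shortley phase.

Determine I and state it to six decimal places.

m-sum 0 ✓  L=10 even ✓  2≤4≤6 ✓
Π(2lᵢ+1) = 9×5×9 = 405
triangle coeff Δ(4,2,4) = 1/13860
Σ_t [0,2]: t=0:+1/192 t=1:−1/36 t=2:+1/192 = -5/288
(3j)²=20/693 [(4 2 4; 0 0 0)], sign=-1
Σ_t [2,2]: t=2:+1/480 = 1/480
(3j)²=3/110 [(4 2 4; 1 2 -3)], sign=-1
⇒ 4πI² = 270/847
I = (+1)√(270/847/(4π)) = 0.15927046

0.159270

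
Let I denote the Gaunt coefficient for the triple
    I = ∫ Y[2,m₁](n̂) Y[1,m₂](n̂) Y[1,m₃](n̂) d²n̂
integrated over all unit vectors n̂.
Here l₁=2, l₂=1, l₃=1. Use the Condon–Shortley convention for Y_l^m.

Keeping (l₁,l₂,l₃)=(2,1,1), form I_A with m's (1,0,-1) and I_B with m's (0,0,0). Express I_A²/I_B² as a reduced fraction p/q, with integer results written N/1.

l's match ⇒ only the (l;m) 3-j factors differ between A and B.
A: triangle coeff Δ(2,1,1) = 1/30; Σ_t [1,1]: t=1:−1/2 = -1/2; (3j)²=1/10 [(2 1 1; 1 0 -1)], sign=-1
B: triangle coeff Δ(2,1,1) = 1/30; Σ_t [1,1]: t=1:−1/1 = -1/1; (3j)²=2/15 [(2 1 1; 0 0 0)], sign=+1
I_A²/I_B² = (1/10)/(2/15) = 3/4

3/4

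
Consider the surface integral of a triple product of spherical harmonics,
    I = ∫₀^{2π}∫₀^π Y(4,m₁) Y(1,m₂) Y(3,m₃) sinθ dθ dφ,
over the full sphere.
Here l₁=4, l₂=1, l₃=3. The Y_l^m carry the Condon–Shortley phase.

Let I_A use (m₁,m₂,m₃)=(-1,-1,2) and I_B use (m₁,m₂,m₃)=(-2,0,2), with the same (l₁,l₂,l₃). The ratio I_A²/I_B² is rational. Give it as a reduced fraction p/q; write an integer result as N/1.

1/4

l's match ⇒ only the (l;m) 3-j factors differ between A and B.
A: triangle coeff Δ(4,1,3) = 1/252; Σ_t [0,0]: t=0:+1/240 = 1/240; (3j)²=1/84 [(4 1 3; -1 -1 2)], sign=-1
B: triangle coeff Δ(4,1,3) = 1/252; Σ_t [1,1]: t=1:−1/120 = -1/120; (3j)²=1/21 [(4 1 3; -2 0 2)], sign=+1
I_A²/I_B² = (1/84)/(1/21) = 1/4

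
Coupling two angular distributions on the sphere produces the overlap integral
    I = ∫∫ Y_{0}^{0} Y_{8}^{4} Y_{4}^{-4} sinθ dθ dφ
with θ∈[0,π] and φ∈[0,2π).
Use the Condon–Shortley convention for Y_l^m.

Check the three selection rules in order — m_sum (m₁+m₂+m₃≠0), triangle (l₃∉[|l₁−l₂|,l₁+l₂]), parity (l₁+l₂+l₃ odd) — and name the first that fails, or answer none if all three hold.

triangle

Σmᵢ = 0  ✓
l₃∈[|l₁−l₂|,l₁+l₂]=[8,8], have l₃=4  ✗
Σlᵢ = 12 ⇒ even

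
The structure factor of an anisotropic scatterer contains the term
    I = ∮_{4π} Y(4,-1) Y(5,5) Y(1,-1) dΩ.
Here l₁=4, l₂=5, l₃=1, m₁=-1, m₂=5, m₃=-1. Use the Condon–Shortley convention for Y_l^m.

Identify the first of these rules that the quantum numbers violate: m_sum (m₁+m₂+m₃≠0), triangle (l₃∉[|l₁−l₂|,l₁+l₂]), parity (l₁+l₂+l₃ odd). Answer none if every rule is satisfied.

m₁+m₂+m₃ = -1 + 5 − 1 = 3  ✗
triangle: |4−5|=1 ≤ l₃=1 ≤ 4+5=9
parity: l₁+l₂+l₃ = 10 is even

m_sum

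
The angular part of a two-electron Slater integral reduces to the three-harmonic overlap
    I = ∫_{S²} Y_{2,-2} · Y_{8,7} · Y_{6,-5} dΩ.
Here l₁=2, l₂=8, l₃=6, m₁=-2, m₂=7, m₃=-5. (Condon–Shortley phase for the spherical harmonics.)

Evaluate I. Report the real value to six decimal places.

-0.313531

Checks pass: Σm=0; 16 even; l₃=6∈[6,10].
(2·2+1)(2·8+1)(2·6+1) = 1105
Δ: 4! 0! 12! / 17! → 1/30940
sum: t=2:+1/2073600 = 1/2073600
3j²(2 8 6; 0 0 0) = Δ·Π!·Σ² = 28/1105  (sign +1)
sum: t=4:+1/958003200 = 1/958003200
3j²(2 8 6; -2 7 -5) = Δ·Π!·Σ² = 3/68  (sign -1)
combine: 4πI² = 1105·28/1105·3/68 = 21/17
take √, sign -1: I = -0.31353083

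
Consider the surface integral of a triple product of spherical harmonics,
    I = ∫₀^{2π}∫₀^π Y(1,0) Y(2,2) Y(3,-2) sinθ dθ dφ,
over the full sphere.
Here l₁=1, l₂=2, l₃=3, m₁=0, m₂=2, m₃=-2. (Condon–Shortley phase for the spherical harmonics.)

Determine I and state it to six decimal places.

Checks pass: Σm=0; 6 even; l₃=3∈[1,3].
(2·1+1)(2·2+1)(2·3+1) = 105
Δ: 0! 2! 4! / 7! → 1/105
sum: t=0:+1/4 = 1/4
3j²(1 2 3; 0 0 0) = Δ·Π!·Σ² = 3/35  (sign -1)
sum: t=0:+1/24 = 1/24
3j²(1 2 3; 0 2 -2) = Δ·Π!·Σ² = 1/21  (sign -1)
combine: 4πI² = 105·3/35·1/21 = 3/7
take √, sign +1: I = 0.18467439

0.184674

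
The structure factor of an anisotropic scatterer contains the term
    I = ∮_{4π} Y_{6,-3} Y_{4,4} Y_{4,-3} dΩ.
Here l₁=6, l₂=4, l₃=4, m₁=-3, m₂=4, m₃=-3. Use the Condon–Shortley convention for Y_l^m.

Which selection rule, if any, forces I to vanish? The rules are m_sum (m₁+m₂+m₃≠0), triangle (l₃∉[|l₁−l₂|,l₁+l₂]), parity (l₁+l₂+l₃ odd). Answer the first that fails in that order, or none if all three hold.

azimuthal sum: -3 + 4 − 3 = -2  ✗
2 ≤ 4 ≤ 10 (triangle on l)
L = 6 + 4 + 4 = 14 (even)

m_sum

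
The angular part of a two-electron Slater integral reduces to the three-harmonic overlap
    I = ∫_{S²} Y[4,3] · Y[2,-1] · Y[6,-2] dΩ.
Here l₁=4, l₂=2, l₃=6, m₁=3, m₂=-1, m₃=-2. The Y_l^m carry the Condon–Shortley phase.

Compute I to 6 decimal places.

0.089969

Rules hold: Σm=0, L=12 even, 2≤6≤6.
N = 9·5·13 = 585
Δ = 0!·8!·4!/13! = 1/6435
Racah Σ t=0..0: t=0:+1/2304 = 1/2304
⇒ 3j(4 2 6; 0 0 0)² = 5/143, sgn +1
Racah Σ t=0..0: t=0:+1/30240 = 1/30240
⇒ 3j(4 2 6; 3 -1 -2)² = 32/6435, sgn +1
4πI² = N·(3j₀)²·(3jₘ)² = 160/1573
I = +1·√(0.101716/4π) = 0.08996855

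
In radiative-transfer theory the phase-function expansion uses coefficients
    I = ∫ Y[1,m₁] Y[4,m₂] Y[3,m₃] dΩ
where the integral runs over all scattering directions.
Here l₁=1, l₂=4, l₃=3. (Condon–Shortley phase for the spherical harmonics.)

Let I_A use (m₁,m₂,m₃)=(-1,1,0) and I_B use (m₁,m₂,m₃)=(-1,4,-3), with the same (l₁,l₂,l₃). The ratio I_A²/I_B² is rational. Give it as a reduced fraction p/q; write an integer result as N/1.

Same 1,4,3: normalisation and zero-m 3j drop out of the ratio.
A: Δ: 2! 0! 6! / 9! → 1/252; sum: t=2:+1/72 = 1/72; 3j²(1 4 3; -1 1 0) = Δ·Π!·Σ² = 5/126  (sign -1)
B: Δ: 2! 0! 6! / 9! → 1/252; sum: t=2:+1/1440 = 1/1440; 3j²(1 4 3; -1 4 -3) = Δ·Π!·Σ² = 1/9  (sign +1)
I_A²/I_B² = (5/126)/(1/9) = 5/14

5/14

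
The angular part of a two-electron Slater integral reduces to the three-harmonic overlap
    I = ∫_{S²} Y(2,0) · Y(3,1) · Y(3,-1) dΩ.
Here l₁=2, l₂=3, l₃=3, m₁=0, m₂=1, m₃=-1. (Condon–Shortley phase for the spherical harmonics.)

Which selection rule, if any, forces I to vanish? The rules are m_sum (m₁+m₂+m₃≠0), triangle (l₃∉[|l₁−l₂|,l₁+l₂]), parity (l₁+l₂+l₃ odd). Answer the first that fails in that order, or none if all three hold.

azimuthal sum: 0 + 1 − 1 = 0  ✓
1 ≤ 3 ≤ 5 (triangle on l)  ✓
L = 2 + 3 + 3 = 8 (even)  ✓

none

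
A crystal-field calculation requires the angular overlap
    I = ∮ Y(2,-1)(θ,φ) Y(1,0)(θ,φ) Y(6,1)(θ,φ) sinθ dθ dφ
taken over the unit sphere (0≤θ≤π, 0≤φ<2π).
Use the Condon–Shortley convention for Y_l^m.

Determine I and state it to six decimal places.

0.000000

l₃=6 ∉ [1,3] — triangle fails ⇒ I = 0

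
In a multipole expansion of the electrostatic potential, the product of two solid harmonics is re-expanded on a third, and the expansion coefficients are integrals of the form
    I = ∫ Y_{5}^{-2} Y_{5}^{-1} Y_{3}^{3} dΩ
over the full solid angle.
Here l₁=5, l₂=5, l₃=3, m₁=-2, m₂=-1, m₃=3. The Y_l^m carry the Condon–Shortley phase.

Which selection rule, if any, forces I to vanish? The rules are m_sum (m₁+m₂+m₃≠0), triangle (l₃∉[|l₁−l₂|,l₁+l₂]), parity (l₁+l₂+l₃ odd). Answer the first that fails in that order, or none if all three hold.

parity

Σmᵢ = 0  ✓
l₃∈[|l₁−l₂|,l₁+l₂]=[0,10], have l₃=3  ✓
Σlᵢ = 13 ⇒ odd  ✗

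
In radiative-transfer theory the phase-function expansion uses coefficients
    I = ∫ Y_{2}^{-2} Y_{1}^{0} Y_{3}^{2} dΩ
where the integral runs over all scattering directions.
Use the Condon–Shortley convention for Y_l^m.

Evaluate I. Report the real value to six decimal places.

m-sum 0 ✓  L=6 even ✓  1≤3≤3 ✓
Π(2lᵢ+1) = 5×3×7 = 105
triangle coeff Δ(2,1,3) = 1/105
Σ_t [0,0]: t=0:+1/4 = 1/4
(3j)²=3/35 [(2 1 3; 0 0 0)], sign=-1
Σ_t [0,0]: t=0:+1/24 = 1/24
(3j)²=1/21 [(2 1 3; -2 0 2)], sign=-1
⇒ 4πI² = 3/7
I = (+1)√(3/7/(4π)) = 0.18467439

0.184674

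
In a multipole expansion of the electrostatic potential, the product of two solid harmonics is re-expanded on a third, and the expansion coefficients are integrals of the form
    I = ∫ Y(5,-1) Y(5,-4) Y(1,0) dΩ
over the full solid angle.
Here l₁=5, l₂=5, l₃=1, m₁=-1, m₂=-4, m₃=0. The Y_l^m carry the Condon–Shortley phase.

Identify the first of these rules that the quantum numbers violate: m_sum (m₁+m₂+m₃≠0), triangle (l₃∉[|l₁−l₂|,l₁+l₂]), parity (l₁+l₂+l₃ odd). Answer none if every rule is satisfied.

Σmᵢ = -5  ✗
l₃∈[|l₁−l₂|,l₁+l₂]=[0,10], have l₃=1
Σlᵢ = 11 ⇒ odd

m_sum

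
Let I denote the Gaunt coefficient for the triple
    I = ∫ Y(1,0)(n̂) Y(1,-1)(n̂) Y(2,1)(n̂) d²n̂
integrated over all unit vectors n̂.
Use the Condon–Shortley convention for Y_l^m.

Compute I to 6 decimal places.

Rules hold: Σm=0, L=4 even, 0≤2≤2.
N = 3·3·5 = 45
Δ = 0!·2!·2!/5! = 1/30
Racah Σ t=0..0: t=0:+1/1 = 1/1
⇒ 3j(1 1 2; 0 0 0)² = 2/15, sgn +1
Racah Σ t=0..0: t=0:+1/2 = 1/2
⇒ 3j(1 1 2; 0 -1 1)² = 1/10, sgn -1
4πI² = N·(3j₀)²·(3jₘ)² = 3/5
I = -1·√(0.6/4π) = -0.21850969

-0.218510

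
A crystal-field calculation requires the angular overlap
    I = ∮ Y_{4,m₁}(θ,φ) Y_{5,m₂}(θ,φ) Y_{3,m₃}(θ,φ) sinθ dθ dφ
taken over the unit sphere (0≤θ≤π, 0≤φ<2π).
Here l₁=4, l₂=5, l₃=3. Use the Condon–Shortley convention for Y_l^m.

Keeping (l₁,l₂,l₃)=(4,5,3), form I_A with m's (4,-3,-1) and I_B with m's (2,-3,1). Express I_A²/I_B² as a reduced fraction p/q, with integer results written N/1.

l's match ⇒ only the (l;m) 3-j factors differ between A and B.
A: triangle coeff Δ(4,5,3) = 1/180180; Σ_t [0,0]: t=0:+1/5760 = 1/5760; (3j)²=56/2145 [(4 5 3; 4 -3 -1)], sign=+1
B: triangle coeff Δ(4,5,3) = 1/180180; Σ_t [0,2]: t=0:+1/5760 t=1:−1/720 t=2:+1/2304 = -1/1280; (3j)²=27/1430 [(4 5 3; 2 -3 1)], sign=-1
I_A²/I_B² = (56/2145)/(27/1430) = 112/81

112/81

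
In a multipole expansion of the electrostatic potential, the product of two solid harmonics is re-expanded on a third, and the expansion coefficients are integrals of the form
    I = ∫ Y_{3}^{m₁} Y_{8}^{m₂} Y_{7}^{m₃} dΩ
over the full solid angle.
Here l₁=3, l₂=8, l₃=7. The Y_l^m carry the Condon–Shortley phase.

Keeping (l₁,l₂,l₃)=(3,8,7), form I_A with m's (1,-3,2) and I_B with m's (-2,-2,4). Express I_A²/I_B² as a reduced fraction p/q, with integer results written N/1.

Same 3,8,7: normalisation and zero-m 3j drop out of the ratio.
A: Δ: 4! 2! 12! / 19! → 1/5290740; sum: t=0:+1/29030400 t=1:−1/5806080 t=2:+1/17418240 = -1/12441600; 3j²(3 8 7; 1 -3 2) = Δ·Π!·Σ² = 154/12597  (sign +1)
B: Δ: 4! 2! 12! / 19! → 1/5290740; sum: t=3:−1/26127360 t=4:+1/174182400 = -17/522547200; 3j²(3 8 7; -2 -2 4) = Δ·Π!·Σ² = 935/62244  (sign +1)
I_A²/I_B² = (154/12597)/(935/62244) = 1176/1445

1176/1445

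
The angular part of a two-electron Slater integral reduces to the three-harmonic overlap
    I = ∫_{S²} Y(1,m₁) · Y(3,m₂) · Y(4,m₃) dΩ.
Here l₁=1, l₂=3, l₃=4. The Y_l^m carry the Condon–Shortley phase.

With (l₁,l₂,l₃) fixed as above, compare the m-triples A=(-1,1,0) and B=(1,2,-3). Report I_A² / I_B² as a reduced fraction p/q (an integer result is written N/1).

Shared (l₁,l₂,l₃)=(1,3,4): N and (l;000)² cancel in I_A²/I_B².
A: Δ = 0!·2!·6!/9! = 1/252; Racah Σ t=0..0: t=0:+1/96 = 1/96; ⇒ 3j(1 3 4; -1 1 0)² = 1/42, sgn +1
B: Δ = 0!·2!·6!/9! = 1/252; Racah Σ t=0..0: t=0:+1/240 = 1/240; ⇒ 3j(1 3 4; 1 2 -3)² = 1/12, sgn -1
I_A²/I_B² = (1/42)/(1/12) = 2/7

2/7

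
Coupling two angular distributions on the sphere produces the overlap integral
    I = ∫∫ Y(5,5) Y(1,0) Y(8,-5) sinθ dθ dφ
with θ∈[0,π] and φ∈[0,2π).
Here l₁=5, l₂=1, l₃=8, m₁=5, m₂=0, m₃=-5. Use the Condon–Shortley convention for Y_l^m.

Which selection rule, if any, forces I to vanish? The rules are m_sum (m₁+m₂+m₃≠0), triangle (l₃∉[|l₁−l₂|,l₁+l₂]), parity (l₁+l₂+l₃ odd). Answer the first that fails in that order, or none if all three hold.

azimuthal sum: 5 + 0 − 5 = 0  ✓
4 ≤ 8 ≤ 6 (triangle on l)  ✗
L = 5 + 1 + 8 = 14 (even)

triangle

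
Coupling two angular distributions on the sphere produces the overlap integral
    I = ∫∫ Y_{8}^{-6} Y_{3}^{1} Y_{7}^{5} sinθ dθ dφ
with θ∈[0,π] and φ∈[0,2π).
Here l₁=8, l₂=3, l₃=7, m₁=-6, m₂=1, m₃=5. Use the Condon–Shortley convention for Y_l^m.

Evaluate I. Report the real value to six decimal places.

Rules hold: Σm=0, L=18 even, 5≤7≤11.
N = 17·7·15 = 1785
Δ = 4!·12!·2!/19! = 1/5290740
Racah Σ t=1..3: t=1:−1/7257600 t=2:+1/2073600 t=3:−1/7257600 = 1/4838400
⇒ 3j(8 3 7; 0 0 0)² = 252/20995, sgn -1
Racah Σ t=2..4: t=2:+1/3832012800 t=3:−1/239500800 t=4:+1/348364800 = -1/958003200
⇒ 3j(8 3 7; -6 1 5)² = 8/4845, sgn -1
4πI² = N·(3j₀)²·(3jₘ)² = 14112/398905
I = +1·√(0.0353768/4π) = 0.05305846

0.053058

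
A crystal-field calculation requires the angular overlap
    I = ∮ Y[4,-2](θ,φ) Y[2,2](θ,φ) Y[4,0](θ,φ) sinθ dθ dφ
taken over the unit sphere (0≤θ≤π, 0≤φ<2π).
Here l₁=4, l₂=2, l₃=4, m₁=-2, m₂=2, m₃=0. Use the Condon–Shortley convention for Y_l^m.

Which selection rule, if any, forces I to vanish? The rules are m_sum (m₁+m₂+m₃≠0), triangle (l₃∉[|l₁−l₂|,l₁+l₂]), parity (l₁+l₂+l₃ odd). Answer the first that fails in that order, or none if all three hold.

azimuthal sum: -2 + 2 + 0 = 0  ✓
2 ≤ 4 ≤ 6 (triangle on l)  ✓
L = 4 + 2 + 4 = 10 (even)  ✓

none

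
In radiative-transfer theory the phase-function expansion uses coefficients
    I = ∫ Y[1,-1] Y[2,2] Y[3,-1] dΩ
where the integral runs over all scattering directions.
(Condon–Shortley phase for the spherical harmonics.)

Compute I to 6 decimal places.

Rules hold: Σm=0, L=6 even, 1≤3≤3.
N = 3·5·7 = 105
Δ = 0!·2!·4!/7! = 1/105
Racah Σ t=0..0: t=0:+1/4 = 1/4
⇒ 3j(1 2 3; 0 0 0)² = 3/35, sgn -1
Racah Σ t=0..0: t=0:+1/48 = 1/48
⇒ 3j(1 2 3; -1 2 -1)² = 1/105, sgn +1
4πI² = N·(3j₀)²·(3jₘ)² = 3/35
I = -1·√(0.0857143/4π) = -0.08258890

-0.082589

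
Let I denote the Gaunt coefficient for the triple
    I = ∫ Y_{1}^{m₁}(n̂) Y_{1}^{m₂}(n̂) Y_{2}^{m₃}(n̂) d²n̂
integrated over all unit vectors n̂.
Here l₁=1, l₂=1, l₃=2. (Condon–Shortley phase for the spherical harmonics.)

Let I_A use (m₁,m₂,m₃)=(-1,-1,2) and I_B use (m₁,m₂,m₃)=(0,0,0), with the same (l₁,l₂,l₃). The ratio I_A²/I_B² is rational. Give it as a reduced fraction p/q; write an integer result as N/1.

3/2

Same 1,1,2: normalisation and zero-m 3j drop out of the ratio.
A: Δ: 0! 2! 2! / 5! → 1/30; sum: t=0:+1/4 = 1/4; 3j²(1 1 2; -1 -1 2) = Δ·Π!·Σ² = 1/5  (sign +1)
B: Δ: 0! 2! 2! / 5! → 1/30; sum: t=0:+1/1 = 1/1; 3j²(1 1 2; 0 0 0) = Δ·Π!·Σ² = 2/15  (sign +1)
I_A²/I_B² = (1/5)/(2/15) = 3/2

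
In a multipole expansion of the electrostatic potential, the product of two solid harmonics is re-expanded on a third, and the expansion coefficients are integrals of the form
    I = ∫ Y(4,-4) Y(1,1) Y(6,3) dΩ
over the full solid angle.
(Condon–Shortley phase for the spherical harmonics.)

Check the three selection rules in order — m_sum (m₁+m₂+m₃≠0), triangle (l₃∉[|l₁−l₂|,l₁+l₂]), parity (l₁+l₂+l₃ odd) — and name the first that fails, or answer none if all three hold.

m₁+m₂+m₃ = -4 + 1 + 3 = 0  ✓
triangle: |4−1|=3 ≤ l₃=6 ≤ 4+1=5  ✗
parity: l₁+l₂+l₃ = 11 is odd

triangle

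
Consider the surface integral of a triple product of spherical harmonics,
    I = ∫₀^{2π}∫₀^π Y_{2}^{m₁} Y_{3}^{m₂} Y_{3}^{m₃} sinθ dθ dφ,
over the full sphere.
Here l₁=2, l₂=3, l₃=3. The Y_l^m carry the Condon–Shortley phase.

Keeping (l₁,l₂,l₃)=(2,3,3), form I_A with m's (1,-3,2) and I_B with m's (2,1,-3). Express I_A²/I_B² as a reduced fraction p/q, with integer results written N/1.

5/2

Shared (l₁,l₂,l₃)=(2,3,3): N and (l;000)² cancel in I_A²/I_B².
A: Δ = 2!·2!·4!/9! = 1/3780; Racah Σ t=0..0: t=0:+1/48 = 1/48; ⇒ 3j(2 3 3; 1 -3 2)² = 5/84, sgn -1
B: Δ = 2!·2!·4!/9! = 1/3780; Racah Σ t=0..0: t=0:+1/96 = 1/96; ⇒ 3j(2 3 3; 2 1 -3)² = 1/42, sgn +1
I_A²/I_B² = (5/84)/(1/42) = 5/2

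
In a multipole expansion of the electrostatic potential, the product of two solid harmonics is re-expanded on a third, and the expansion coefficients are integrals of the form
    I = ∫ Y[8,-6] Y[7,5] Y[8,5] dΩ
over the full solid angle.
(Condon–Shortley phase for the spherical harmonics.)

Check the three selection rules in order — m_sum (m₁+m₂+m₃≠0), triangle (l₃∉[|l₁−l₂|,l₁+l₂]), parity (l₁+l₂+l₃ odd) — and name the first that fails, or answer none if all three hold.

m_sum

azimuthal sum: -6 + 5 + 5 = 4  ✗
1 ≤ 8 ≤ 15 (triangle on l)
L = 8 + 7 + 8 = 23 (odd)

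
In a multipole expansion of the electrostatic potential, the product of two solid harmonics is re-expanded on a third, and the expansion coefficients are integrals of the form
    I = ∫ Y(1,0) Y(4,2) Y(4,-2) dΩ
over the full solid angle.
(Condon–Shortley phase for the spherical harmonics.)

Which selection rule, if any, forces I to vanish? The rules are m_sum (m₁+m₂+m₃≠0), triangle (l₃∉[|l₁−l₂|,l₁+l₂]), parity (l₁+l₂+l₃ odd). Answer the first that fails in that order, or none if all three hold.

Σmᵢ = 0  ✓
l₃∈[|l₁−l₂|,l₁+l₂]=[3,5], have l₃=4  ✓
Σlᵢ = 9 ⇒ odd  ✗

parity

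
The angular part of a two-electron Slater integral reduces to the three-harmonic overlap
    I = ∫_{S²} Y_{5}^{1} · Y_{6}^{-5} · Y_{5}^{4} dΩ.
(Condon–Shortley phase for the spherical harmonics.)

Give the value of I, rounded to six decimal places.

Rules hold: Σm=0, L=16 even, 1≤5≤11.
N = 11·13·11 = 1573
Δ = 6!·4!·6!/17! = 1/28588560
Racah Σ t=1..5: t=1:−1/345600 t=2:+1/13824 t=3:−1/5184 t=4:+1/13824 t=5:−1/345600 = -7/129600
⇒ 3j(5 6 5; 0 0 0)² = 80/7293, sgn +1
Racah Σ t=0..1: t=0:+1/2073600 t=1:−1/518400 = -1/691200
⇒ 3j(5 6 5; 1 -5 4)² = 81/4420, sgn +1
4πI² = N·(3j₀)²·(3jₘ)² = 1188/3757
I = +1·√(0.31621/4π) = 0.15862904

0.158629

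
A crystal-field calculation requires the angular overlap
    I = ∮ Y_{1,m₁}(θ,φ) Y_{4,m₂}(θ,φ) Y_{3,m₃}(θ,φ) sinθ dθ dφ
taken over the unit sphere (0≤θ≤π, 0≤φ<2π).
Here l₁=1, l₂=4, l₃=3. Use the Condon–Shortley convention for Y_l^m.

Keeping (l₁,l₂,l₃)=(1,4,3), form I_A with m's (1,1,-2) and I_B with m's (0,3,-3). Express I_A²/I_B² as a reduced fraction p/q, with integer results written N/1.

Shared (l₁,l₂,l₃)=(1,4,3): N and (l;000)² cancel in I_A²/I_B².
A: Δ = 2!·0!·6!/9! = 1/252; Racah Σ t=0..0: t=0:+1/240 = 1/240; ⇒ 3j(1 4 3; 1 1 -2)² = 1/84, sgn -1
B: Δ = 2!·0!·6!/9! = 1/252; Racah Σ t=1..1: t=1:−1/720 = -1/720; ⇒ 3j(1 4 3; 0 3 -3)² = 1/36, sgn -1
I_A²/I_B² = (1/84)/(1/36) = 3/7

3/7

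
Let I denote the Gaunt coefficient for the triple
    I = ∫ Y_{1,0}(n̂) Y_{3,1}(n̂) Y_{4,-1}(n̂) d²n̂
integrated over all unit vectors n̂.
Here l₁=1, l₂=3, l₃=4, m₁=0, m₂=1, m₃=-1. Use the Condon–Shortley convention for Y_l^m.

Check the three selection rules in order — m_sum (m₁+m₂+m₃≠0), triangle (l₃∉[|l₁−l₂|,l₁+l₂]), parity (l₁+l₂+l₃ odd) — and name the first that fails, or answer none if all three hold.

none

azimuthal sum: 0 + 1 − 1 = 0  ✓
2 ≤ 4 ≤ 4 (triangle on l)  ✓
L = 1 + 3 + 4 = 8 (even)  ✓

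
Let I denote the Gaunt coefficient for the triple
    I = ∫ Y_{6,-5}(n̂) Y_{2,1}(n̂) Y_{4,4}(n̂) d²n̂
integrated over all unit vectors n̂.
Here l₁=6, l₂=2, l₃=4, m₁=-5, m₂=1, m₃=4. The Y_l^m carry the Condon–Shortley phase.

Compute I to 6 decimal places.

-0.204295

Rules hold: Σm=0, L=12 even, 4≤4≤8.
N = 13·5·9 = 585
Δ = 4!·8!·0!/13! = 1/6435
Racah Σ t=2..2: t=2:+1/2304 = 1/2304
⇒ 3j(6 2 4; 0 0 0)² = 5/143, sgn +1
Racah Σ t=3..3: t=3:−1/241920 = -1/241920
⇒ 3j(6 2 4; -5 1 4)² = 1/39, sgn -1
4πI² = N·(3j₀)²·(3jₘ)² = 75/143
I = -1·√(0.524476/4π) = -0.20429497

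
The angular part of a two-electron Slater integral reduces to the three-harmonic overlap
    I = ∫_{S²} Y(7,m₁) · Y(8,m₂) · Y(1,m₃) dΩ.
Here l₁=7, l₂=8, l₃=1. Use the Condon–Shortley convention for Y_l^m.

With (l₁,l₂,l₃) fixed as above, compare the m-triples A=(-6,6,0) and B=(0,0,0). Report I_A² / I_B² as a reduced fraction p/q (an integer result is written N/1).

7/16

Shared (l₁,l₂,l₃)=(7,8,1): N and (l;000)² cancel in I_A²/I_B².
A: Δ = 14!·0!·2!/17! = 1/2040; Racah Σ t=13..13: t=13:−1/6227020800 = -1/6227020800; ⇒ 3j(7 8 1; -6 6 0)² = 7/510, sgn +1
B: Δ = 14!·0!·2!/17! = 1/2040; Racah Σ t=7..7: t=7:−1/25401600 = -1/25401600; ⇒ 3j(7 8 1; 0 0 0)² = 8/255, sgn +1
I_A²/I_B² = (7/510)/(8/255) = 7/16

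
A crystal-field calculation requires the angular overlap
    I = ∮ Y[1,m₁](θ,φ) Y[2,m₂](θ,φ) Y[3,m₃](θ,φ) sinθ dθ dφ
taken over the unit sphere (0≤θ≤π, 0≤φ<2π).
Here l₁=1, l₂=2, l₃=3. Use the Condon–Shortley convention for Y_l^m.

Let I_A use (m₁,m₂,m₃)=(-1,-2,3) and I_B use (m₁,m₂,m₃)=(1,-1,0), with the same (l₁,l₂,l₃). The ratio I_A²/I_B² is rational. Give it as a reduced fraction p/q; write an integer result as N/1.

Same 1,2,3: normalisation and zero-m 3j drop out of the ratio.
A: Δ: 0! 2! 4! / 7! → 1/105; sum: t=0:+1/48 = 1/48; 3j²(1 2 3; -1 -2 3) = Δ·Π!·Σ² = 1/7  (sign +1)
B: Δ: 0! 2! 4! / 7! → 1/105; sum: t=0:+1/12 = 1/12; 3j²(1 2 3; 1 -1 0) = Δ·Π!·Σ² = 1/35  (sign -1)
I_A²/I_B² = (1/7)/(1/35) = 5/1

5/1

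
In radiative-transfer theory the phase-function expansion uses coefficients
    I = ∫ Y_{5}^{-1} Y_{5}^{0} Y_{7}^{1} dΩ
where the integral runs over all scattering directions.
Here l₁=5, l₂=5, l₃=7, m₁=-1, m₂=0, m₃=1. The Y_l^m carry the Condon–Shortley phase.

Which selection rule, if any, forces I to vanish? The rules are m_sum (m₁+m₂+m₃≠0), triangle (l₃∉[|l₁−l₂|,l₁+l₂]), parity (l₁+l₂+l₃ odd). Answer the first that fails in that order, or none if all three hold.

parity

Σmᵢ = 0  ✓
l₃∈[|l₁−l₂|,l₁+l₂]=[0,10], have l₃=7  ✓
Σlᵢ = 17 ⇒ odd  ✗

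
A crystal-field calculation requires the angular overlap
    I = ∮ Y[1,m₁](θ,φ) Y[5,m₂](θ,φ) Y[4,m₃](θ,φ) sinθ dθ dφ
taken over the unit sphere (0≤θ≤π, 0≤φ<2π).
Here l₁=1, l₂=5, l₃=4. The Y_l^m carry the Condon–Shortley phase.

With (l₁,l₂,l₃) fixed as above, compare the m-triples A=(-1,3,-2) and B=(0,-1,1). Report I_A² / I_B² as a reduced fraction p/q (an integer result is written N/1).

7/6

l's match ⇒ only the (l;m) 3-j factors differ between A and B.
A: triangle coeff Δ(1,5,4) = 1/495; Σ_t [2,2]: t=2:+1/2880 = 1/2880; (3j)²=28/495 [(1 5 4; -1 3 -2)], sign=+1
B: triangle coeff Δ(1,5,4) = 1/495; Σ_t [1,1]: t=1:−1/720 = -1/720; (3j)²=8/165 [(1 5 4; 0 -1 1)], sign=+1
I_A²/I_B² = (28/495)/(8/165) = 7/6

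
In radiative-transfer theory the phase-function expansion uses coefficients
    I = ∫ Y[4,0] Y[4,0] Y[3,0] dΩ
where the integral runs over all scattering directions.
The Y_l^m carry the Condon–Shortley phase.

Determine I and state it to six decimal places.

0.000000

l₁+l₂+l₃=11 is odd: 3j(l;000)=0 ⇒ I=0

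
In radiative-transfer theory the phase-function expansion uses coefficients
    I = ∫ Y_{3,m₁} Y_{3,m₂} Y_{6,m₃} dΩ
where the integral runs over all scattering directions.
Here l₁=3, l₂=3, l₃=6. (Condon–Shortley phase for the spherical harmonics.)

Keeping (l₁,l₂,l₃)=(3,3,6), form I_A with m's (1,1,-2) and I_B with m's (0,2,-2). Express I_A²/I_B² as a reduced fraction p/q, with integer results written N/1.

l's match ⇒ only the (l;m) 3-j factors differ between A and B.
A: triangle coeff Δ(3,3,6) = 1/12012; Σ_t [0,0]: t=0:+1/2304 = 1/2304; (3j)²=5/143 [(3 3 6; 1 1 -2)], sign=+1
B: triangle coeff Δ(3,3,6) = 1/12012; Σ_t [0,0]: t=0:+1/4320 = 1/4320; (3j)²=8/429 [(3 3 6; 0 2 -2)], sign=+1
I_A²/I_B² = (5/143)/(8/429) = 15/8

15/8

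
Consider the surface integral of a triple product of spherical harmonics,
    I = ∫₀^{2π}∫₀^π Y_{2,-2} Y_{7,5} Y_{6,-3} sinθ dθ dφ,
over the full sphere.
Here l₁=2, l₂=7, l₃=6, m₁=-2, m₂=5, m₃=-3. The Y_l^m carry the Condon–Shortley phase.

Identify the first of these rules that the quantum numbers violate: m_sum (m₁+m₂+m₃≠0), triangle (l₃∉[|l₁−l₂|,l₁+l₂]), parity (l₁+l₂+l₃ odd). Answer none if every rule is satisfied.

azimuthal sum: -2 + 5 − 3 = 0  ✓
5 ≤ 6 ≤ 9 (triangle on l)  ✓
L = 2 + 7 + 6 = 15 (odd)  ✗

parity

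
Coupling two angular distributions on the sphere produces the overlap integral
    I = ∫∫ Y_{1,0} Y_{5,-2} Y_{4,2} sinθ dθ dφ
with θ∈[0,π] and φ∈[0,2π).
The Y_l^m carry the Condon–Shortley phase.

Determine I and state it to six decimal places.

Rules hold: Σm=0, L=10 even, 4≤4≤6.
N = 3·11·9 = 297
Δ = 2!·0!·8!/11! = 1/495
Racah Σ t=1..1: t=1:−1/576 = -1/576
⇒ 3j(1 5 4; 0 0 0)² = 5/99, sgn -1
Racah Σ t=1..1: t=1:−1/1440 = -1/1440
⇒ 3j(1 5 4; 0 -2 2)² = 7/165, sgn -1
4πI² = N·(3j₀)²·(3jₘ)² = 7/11
I = +1·√(0.636364/4π) = 0.22503380

0.225034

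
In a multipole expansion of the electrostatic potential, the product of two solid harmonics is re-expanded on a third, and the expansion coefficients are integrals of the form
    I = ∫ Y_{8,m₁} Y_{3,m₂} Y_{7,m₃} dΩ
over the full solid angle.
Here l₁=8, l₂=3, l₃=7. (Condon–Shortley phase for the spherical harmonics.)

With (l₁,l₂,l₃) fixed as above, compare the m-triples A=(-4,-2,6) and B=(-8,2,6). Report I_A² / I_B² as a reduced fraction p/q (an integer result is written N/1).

529/1820

Shared (l₁,l₂,l₃)=(8,3,7): N and (l;000)² cancel in I_A²/I_B².
A: Δ = 4!·12!·2!/19! = 1/5290740; Racah Σ t=0..1: t=0:+1/11496038400 t=1:−1/479001600 = -23/11496038400; ⇒ 3j(8 3 7; -4 -2 6)² = 529/81396, sgn +1
B: Δ = 4!·12!·2!/19! = 1/5290740; Racah Σ t=4..4: t=4:+1/11496038400 = 1/11496038400; ⇒ 3j(8 3 7; -8 2 6)² = 65/2907, sgn -1
I_A²/I_B² = (529/81396)/(65/2907) = 529/1820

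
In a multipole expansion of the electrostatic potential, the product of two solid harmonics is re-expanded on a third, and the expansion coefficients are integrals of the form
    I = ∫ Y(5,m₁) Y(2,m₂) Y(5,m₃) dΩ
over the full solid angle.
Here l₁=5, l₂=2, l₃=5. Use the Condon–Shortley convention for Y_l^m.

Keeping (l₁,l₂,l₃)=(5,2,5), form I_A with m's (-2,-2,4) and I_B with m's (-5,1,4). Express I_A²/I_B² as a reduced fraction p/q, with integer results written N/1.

Shared (l₁,l₂,l₃)=(5,2,5): N and (l;000)² cancel in I_A²/I_B².
A: Δ = 2!·8!·2!/13! = 1/38610; Racah Σ t=0..0: t=0:+1/20160 = 1/20160; ⇒ 3j(5 2 5; -2 -2 4)² = 12/715, sgn -1
B: Δ = 2!·8!·2!/13! = 1/38610; Racah Σ t=2..2: t=2:+1/80640 = 1/80640; ⇒ 3j(5 2 5; -5 1 4)² = 9/286, sgn -1
I_A²/I_B² = (12/715)/(9/286) = 8/15

8/15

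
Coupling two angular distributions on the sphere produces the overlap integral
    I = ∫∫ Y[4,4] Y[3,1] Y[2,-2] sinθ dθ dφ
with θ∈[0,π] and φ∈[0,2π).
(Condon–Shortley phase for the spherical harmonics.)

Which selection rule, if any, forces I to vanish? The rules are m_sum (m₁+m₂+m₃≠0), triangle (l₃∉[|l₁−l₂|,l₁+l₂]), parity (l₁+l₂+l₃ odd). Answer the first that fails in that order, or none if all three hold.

m_sum

m₁+m₂+m₃ = 4 + 1 − 2 = 3  ✗
triangle: |4−3|=1 ≤ l₃=2 ≤ 4+3=7
parity: l₁+l₂+l₃ = 9 is odd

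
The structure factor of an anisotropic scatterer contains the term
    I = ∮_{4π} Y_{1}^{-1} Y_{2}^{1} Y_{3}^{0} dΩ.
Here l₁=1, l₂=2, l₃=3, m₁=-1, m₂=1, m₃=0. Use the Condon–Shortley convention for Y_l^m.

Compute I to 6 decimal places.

0.143048

m-sum 0 ✓  L=6 even ✓  1≤3≤3 ✓
Π(2lᵢ+1) = 3×5×7 = 105
triangle coeff Δ(1,2,3) = 1/105
Σ_t [0,0]: t=0:+1/4 = 1/4
(3j)²=3/35 [(1 2 3; 0 0 0)], sign=-1
Σ_t [0,0]: t=0:+1/12 = 1/12
(3j)²=1/35 [(1 2 3; -1 1 0)], sign=-1
⇒ 4πI² = 9/35
I = (+1)√(9/35/(4π)) = 0.14304817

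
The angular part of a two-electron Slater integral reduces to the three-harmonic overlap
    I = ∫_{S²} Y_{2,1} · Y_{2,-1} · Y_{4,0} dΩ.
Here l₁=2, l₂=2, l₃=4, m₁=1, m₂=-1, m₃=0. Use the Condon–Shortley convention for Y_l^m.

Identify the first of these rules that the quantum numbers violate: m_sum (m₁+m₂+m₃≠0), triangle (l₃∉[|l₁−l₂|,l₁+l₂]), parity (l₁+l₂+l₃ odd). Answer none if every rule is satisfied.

none

azimuthal sum: 1 − 1 + 0 = 0  ✓
0 ≤ 4 ≤ 4 (triangle on l)  ✓
L = 2 + 2 + 4 = 8 (even)  ✓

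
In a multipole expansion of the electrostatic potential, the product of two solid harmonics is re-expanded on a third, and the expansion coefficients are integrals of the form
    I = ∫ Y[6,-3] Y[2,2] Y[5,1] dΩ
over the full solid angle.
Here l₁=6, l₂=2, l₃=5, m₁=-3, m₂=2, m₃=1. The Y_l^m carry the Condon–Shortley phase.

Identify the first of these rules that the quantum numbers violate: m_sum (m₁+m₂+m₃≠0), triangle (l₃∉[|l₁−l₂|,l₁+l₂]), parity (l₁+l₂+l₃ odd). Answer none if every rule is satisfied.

parity

Σmᵢ = 0  ✓
l₃∈[|l₁−l₂|,l₁+l₂]=[4,8], have l₃=5  ✓
Σlᵢ = 13 ⇒ odd  ✗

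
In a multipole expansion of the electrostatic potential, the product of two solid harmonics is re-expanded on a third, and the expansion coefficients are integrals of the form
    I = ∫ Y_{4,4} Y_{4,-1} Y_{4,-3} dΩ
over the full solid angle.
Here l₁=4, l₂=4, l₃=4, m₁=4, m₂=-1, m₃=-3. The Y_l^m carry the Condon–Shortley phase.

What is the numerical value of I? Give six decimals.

-0.168431

m-sum 0 ✓  L=12 even ✓  0≤4≤8 ✓
Π(2lᵢ+1) = 9×9×9 = 729
triangle coeff Δ(4,4,4) = 1/450450
Σ_t [0,4]: t=0:+1/13824 t=1:−1/216 t=2:+1/64 t=3:−1/216 t=4:+1/13824 = 5/768
(3j)²=18/1001 [(4 4 4; 0 0 0)], sign=+1
Σ_t [0,0]: t=0:+1/3456 = 1/3456
(3j)²=35/1287 [(4 4 4; 4 -1 -3)], sign=-1
⇒ 4πI² = 7290/20449
I = (-1)√(7290/20449/(4π)) = -0.16843130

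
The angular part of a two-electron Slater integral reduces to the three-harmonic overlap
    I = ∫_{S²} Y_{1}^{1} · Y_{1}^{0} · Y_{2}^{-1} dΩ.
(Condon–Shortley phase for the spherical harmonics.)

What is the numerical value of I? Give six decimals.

Rules hold: Σm=0, L=4 even, 0≤2≤2.
N = 3·3·5 = 45
Δ = 0!·2!·2!/5! = 1/30
Racah Σ t=0..0: t=0:+1/1 = 1/1
⇒ 3j(1 1 2; 0 0 0)² = 2/15, sgn +1
Racah Σ t=0..0: t=0:+1/2 = 1/2
⇒ 3j(1 1 2; 1 0 -1)² = 1/10, sgn -1
4πI² = N·(3j₀)²·(3jₘ)² = 3/5
I = -1·√(0.6/4π) = -0.21850969

-0.218510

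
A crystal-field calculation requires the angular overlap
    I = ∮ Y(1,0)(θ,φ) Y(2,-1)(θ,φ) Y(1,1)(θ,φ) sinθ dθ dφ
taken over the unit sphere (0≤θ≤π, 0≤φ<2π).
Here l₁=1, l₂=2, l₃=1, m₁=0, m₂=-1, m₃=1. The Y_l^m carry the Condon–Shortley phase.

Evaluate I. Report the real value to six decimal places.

Rules hold: Σm=0, L=4 even, 1≤1≤3.
N = 3·5·3 = 45
Δ = 2!·0!·2!/5! = 1/30
Racah Σ t=1..1: t=1:−1/1 = -1/1
⇒ 3j(1 2 1; 0 0 0)² = 2/15, sgn +1
Racah Σ t=1..1: t=1:−1/2 = -1/2
⇒ 3j(1 2 1; 0 -1 1)² = 1/10, sgn -1
4πI² = N·(3j₀)²·(3jₘ)² = 3/5
I = -1·√(0.6/4π) = -0.21850969

-0.218510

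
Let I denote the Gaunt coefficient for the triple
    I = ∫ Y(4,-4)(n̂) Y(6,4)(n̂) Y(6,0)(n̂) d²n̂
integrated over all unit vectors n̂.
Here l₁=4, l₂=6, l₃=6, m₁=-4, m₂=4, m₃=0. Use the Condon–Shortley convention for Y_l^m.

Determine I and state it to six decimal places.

m-sum 0 ✓  L=16 even ✓  2≤6≤10 ✓
Π(2lᵢ+1) = 9×13×13 = 1521
triangle coeff Δ(4,6,6) = 1/15315300
Σ_t [0,4]: t=0:+1/829440 t=1:−1/25920 t=2:+1/9216 t=3:−1/25920 t=4:+1/829440 = 7/207360
(3j)²=28/2431 [(4 6 6; 0 0 0)], sign=+1
Σ_t [4,4]: t=4:+1/829440 = 1/829440
(3j)²=35/2431 [(4 6 6; -4 4 0)], sign=+1
⇒ 4πI² = 8820/34969
I = (+1)√(8820/34969/(4π)) = 0.14167322

0.141673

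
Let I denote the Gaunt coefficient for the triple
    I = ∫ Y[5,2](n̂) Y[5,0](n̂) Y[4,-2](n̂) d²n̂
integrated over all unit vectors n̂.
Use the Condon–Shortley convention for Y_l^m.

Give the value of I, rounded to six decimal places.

Rules hold: Σm=0, L=14 even, 0≤4≤10.
N = 11·11·9 = 1089
Δ = 6!·4!·4!/15! = 1/3153150
Racah Σ t=1..5: t=1:−1/69120 t=2:+1/1728 t=3:−1/576 t=4:+1/1728 t=5:−1/69120 = -7/11520
⇒ 3j(5 5 4; 0 0 0)² = 2/143, sgn -1
Racah Σ t=1..3: t=1:−1/11520 t=2:+1/1728 t=3:−1/3456 = 7/34560
⇒ 3j(5 5 4; 2 0 -2)² = 7/858, sgn +1
4πI² = N·(3j₀)²·(3jₘ)² = 21/169
I = -1·√(0.12426/4π) = -0.09944006

-0.099440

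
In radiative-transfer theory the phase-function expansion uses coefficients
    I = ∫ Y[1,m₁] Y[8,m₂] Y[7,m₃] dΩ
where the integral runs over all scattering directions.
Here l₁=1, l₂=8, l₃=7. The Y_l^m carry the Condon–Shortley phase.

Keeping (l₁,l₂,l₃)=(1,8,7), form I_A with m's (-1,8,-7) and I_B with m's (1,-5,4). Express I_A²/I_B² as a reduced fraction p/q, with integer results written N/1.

Shared (l₁,l₂,l₃)=(1,8,7): N and (l;000)² cancel in I_A²/I_B².
A: Δ = 2!·0!·14!/17! = 1/2040; Racah Σ t=2..2: t=2:+1/174356582400 = 1/174356582400; ⇒ 3j(1 8 7; -1 8 -7)² = 1/17, sgn +1
B: Δ = 2!·0!·14!/17! = 1/2040; Racah Σ t=0..0: t=0:+1/479001600 = 1/479001600; ⇒ 3j(1 8 7; 1 -5 4)² = 13/340, sgn -1
I_A²/I_B² = (1/17)/(13/340) = 20/13

20/13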